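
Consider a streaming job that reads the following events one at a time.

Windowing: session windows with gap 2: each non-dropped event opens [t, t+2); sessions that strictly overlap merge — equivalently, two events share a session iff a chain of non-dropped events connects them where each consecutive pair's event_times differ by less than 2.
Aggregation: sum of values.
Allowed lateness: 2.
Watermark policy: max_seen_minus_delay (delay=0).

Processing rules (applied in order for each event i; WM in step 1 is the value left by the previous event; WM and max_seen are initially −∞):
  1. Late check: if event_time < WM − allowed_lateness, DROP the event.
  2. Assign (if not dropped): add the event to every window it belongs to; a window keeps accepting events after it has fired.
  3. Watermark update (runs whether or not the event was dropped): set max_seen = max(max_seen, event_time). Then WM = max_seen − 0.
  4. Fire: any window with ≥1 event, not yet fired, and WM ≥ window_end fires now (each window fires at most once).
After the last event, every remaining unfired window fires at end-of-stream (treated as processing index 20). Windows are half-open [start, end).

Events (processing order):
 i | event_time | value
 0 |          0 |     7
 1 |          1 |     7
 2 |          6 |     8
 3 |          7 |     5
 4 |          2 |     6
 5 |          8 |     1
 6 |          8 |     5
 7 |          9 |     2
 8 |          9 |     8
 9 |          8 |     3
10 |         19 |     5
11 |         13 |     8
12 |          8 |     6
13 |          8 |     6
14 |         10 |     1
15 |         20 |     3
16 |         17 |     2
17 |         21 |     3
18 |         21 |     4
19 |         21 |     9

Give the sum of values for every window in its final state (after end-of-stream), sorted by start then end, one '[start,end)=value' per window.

i=0 t=0 v=7: → [0,2); WM=0
i=1 t=1 v=7: → [0,3); WM=1
i=2 t=6 v=8: → [6,8); WM=6
i=3 t=7 v=5: → [6,9); WM=7
i=4 t=2 v=6: DROP (t<7-2); WM=7
i=5 t=8 v=1: → [6,10); WM=8
i=6 t=8 v=5: → [6,10); WM=8
i=7 t=9 v=2: → [6,11); WM=9
i=8 t=9 v=8: → [6,11); WM=9
i=9 t=8 v=3: → [6,11); WM=9
i=10 t=19 v=5: → [19,21); WM=19
i=11 t=13 v=8: DROP (t<19-2); WM=19
i=12 t=8 v=6: DROP (t<19-2); WM=19
i=13 t=8 v=6: DROP (t<19-2); WM=19
i=14 t=10 v=1: DROP (t<19-2); WM=19
i=15 t=20 v=3: → [19,22); WM=20
i=16 t=17 v=2: DROP (t<20-2); WM=20
i=17 t=21 v=3: → [19,23); WM=21
i=18 t=21 v=4: → [19,23); WM=21
i=19 t=21 v=9: → [19,23); WM=21

[0,3)=14 [6,11)=32 [19,23)=24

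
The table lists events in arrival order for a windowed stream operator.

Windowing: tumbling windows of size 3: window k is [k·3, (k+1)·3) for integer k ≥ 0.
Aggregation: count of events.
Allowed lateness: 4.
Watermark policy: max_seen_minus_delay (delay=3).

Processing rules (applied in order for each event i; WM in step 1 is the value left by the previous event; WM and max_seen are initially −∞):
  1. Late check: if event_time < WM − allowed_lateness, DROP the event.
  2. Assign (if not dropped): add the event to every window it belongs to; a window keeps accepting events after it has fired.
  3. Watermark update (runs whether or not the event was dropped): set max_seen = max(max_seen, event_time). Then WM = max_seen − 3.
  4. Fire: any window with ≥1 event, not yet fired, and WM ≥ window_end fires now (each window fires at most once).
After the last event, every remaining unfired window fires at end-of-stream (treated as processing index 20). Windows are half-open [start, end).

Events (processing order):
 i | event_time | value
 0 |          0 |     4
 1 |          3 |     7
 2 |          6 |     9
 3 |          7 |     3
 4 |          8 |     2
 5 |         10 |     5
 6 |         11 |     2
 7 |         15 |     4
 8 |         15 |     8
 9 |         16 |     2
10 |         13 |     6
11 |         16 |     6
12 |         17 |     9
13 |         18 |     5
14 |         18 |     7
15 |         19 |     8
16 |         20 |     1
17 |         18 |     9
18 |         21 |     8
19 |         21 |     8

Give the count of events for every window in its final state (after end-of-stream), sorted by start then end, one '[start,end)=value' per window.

i=0 t=0 v=4: → [0,3); WM=-3
i=1 t=3 v=7: → [3,6); WM=0
i=2 t=6 v=9: → [6,9); WM=3; [0,3) fires=1
i=3 t=7 v=3: → [6,9); WM=4
i=4 t=8 v=2: → [6,9); WM=5
i=5 t=10 v=5: → [9,12); WM=7; [3,6) fires=1
i=6 t=11 v=2: → [9,12); WM=8
i=7 t=15 v=4: → [15,18); WM=12; [6,9) fires=3 [9,12) fires=2
i=8 t=15 v=8: → [15,18); WM=12
i=9 t=16 v=2: → [15,18); WM=13
i=10 t=13 v=6: → [12,15); WM=13
i=11 t=16 v=6: → [15,18); WM=13
i=12 t=17 v=9: → [15,18); WM=14
i=13 t=18 v=5: → [18,21); WM=15; [12,15) fires=1
i=14 t=18 v=7: → [18,21); WM=15
i=15 t=19 v=8: → [18,21); WM=16
i=16 t=20 v=1: → [18,21); WM=17
i=17 t=18 v=9: → [18,21); WM=17
i=18 t=21 v=8: → [21,24); WM=18; [15,18) fires=5
i=19 t=21 v=8: → [21,24); WM=18

[0,3)=1 [3,6)=1 [6,9)=3 [9,12)=2 [12,15)=1 [15,18)=5 [18,21)=5 [21,24)=2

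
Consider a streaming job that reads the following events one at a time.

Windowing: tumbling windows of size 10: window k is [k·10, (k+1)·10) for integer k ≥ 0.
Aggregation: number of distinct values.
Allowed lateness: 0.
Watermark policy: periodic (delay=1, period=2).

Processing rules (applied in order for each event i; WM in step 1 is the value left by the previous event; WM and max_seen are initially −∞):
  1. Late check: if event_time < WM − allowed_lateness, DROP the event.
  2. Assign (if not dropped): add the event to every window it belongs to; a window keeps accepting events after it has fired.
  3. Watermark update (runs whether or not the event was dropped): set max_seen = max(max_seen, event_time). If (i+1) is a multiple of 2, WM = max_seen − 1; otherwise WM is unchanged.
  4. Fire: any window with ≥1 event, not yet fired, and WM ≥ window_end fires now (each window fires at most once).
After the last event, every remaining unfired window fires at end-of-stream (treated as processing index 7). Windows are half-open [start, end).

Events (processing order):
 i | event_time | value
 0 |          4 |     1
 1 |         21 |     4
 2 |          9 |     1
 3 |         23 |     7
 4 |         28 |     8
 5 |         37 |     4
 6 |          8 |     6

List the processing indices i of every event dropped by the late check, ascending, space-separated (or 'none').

i=0 t=4 v=1: → [0,10); WM=−∞
i=1 t=21 v=4: → [20,30); WM=20; [0,10) fires=1
i=2 t=9 v=1: DROP (t<20-0); WM=20
i=3 t=23 v=7: → [20,30); WM=22
i=4 t=28 v=8: → [20,30); WM=22
i=5 t=37 v=4: → [30,40); WM=36; [20,30) fires=3
i=6 t=8 v=6: DROP (t<36-0); WM=36

2 6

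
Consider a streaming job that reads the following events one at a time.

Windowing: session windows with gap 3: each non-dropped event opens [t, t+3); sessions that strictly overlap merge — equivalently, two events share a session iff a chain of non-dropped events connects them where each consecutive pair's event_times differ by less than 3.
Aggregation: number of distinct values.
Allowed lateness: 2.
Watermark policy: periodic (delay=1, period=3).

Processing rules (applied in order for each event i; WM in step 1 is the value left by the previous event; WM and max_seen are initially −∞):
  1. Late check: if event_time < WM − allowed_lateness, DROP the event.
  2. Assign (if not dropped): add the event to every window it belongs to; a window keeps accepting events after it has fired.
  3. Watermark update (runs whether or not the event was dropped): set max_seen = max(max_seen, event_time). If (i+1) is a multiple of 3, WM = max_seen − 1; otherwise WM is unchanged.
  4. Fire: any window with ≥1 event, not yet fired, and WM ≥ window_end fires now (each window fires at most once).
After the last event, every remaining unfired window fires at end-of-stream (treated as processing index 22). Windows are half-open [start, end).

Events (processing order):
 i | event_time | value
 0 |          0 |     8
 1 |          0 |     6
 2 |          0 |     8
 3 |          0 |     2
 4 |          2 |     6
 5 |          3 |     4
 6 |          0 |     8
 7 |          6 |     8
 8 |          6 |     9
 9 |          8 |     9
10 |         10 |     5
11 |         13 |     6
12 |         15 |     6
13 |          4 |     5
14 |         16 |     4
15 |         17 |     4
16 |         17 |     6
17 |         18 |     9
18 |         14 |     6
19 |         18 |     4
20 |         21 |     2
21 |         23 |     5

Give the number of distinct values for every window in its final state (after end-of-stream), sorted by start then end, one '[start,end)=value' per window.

i=0 t=0 v=8: → [0,3); WM=−∞
i=1 t=0 v=6: → [0,3); WM=−∞
i=2 t=0 v=8: → [0,3); WM=-1
i=3 t=0 v=2: → [0,3); WM=-1
i=4 t=2 v=6: → [0,5); WM=-1
i=5 t=3 v=4: → [0,6); WM=2
i=6 t=0 v=8: → [0,6); WM=2
i=7 t=6 v=8: → [6,9); WM=2
i=8 t=6 v=9: → [6,9); WM=5
i=9 t=8 v=9: → [6,11); WM=5
i=10 t=10 v=5: → [6,13); WM=5
i=11 t=13 v=6: → [13,16); WM=12
i=12 t=15 v=6: → [13,18); WM=12
i=13 t=4 v=5: DROP (t<12-2); WM=12
i=14 t=16 v=4: → [13,19); WM=15
i=15 t=17 v=4: → [13,20); WM=15
i=16 t=17 v=6: → [13,20); WM=15
i=17 t=18 v=9: → [13,21); WM=17
i=18 t=14 v=6: DROP (t<17-2); WM=17
i=19 t=18 v=4: → [13,21); WM=17
i=20 t=21 v=2: → [21,24); WM=20
i=21 t=23 v=5: → [21,26); WM=20

[0,6)=4 [6,13)=3 [13,21)=3 [21,26)=2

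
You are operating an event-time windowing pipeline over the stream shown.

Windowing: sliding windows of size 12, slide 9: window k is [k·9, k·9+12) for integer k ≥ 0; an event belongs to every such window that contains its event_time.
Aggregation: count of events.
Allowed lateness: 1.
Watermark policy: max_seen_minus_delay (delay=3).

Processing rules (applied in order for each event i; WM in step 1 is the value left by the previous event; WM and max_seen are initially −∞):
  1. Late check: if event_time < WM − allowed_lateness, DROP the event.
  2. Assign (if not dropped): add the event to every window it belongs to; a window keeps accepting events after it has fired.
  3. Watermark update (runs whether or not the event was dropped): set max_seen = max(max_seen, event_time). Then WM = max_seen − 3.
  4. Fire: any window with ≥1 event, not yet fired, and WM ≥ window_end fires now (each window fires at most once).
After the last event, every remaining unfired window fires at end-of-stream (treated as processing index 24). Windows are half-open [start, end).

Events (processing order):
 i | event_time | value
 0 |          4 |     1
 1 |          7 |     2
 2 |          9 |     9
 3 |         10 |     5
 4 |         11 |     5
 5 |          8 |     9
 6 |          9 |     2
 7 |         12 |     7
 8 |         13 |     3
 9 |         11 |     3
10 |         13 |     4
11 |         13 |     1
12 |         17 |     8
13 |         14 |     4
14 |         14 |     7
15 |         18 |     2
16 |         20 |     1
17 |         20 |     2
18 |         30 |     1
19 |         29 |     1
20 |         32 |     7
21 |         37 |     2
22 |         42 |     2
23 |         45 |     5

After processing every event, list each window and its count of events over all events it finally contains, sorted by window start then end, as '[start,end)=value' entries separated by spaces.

i=0 t=4 v=1: → [0,12); WM=1
i=1 t=7 v=2: → [0,12); WM=4
i=2 t=9 v=9: → [9,21),[0,12); WM=6
i=3 t=10 v=5: → [9,21),[0,12); WM=7
i=4 t=11 v=5: → [9,21),[0,12); WM=8
i=5 t=8 v=9: → [0,12); WM=8
i=6 t=9 v=2: → [9,21),[0,12); WM=8
i=7 t=12 v=7: → [9,21); WM=9
i=8 t=13 v=3: → [9,21); WM=10
i=9 t=11 v=3: → [9,21),[0,12); WM=10
i=10 t=13 v=4: → [9,21); WM=10
i=11 t=13 v=1: → [9,21); WM=10
i=12 t=17 v=8: → [9,21); WM=14; [0,12) fires=8
i=13 t=14 v=4: → [9,21); WM=14
i=14 t=14 v=7: → [9,21); WM=14
i=15 t=18 v=2: → [18,30),[9,21); WM=15
i=16 t=20 v=1: → [18,30),[9,21); WM=17
i=17 t=20 v=2: → [18,30),[9,21); WM=17
i=18 t=30 v=1: → [27,39); WM=27; [9,21) fires=15
i=19 t=29 v=1: → [27,39),[18,30); WM=27
i=20 t=32 v=7: → [27,39); WM=29
i=21 t=37 v=2: → [36,48),[27,39); WM=34; [18,30) fires=4
i=22 t=42 v=2: → [36,48); WM=39; [27,39) fires=4
i=23 t=45 v=5: → [45,57),[36,48); WM=42

[0,12)=8 [9,21)=15 [18,30)=4 [27,39)=4 [36,48)=3 [45,57)=1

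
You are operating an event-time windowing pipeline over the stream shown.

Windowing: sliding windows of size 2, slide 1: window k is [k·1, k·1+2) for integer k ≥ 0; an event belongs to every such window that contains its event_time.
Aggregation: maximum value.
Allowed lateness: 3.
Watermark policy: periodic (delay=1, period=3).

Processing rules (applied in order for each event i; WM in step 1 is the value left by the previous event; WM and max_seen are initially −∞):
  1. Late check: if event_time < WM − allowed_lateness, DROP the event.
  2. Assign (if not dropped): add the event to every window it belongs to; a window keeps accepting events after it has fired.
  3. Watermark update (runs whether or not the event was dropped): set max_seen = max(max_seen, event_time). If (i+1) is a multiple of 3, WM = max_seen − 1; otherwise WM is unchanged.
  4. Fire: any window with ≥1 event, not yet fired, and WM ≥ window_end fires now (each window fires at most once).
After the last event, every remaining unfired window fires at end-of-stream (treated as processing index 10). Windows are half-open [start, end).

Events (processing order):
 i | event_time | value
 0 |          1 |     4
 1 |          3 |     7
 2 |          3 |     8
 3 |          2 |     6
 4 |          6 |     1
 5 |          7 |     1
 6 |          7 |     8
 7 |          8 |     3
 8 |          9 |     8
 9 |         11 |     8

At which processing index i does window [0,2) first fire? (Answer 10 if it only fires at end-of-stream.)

i=0 t=1 v=4: → [1,3),[0,2); WM=−∞
i=1 t=3 v=7: → [3,5),[2,4); WM=−∞
i=2 t=3 v=8: → [3,5),[2,4); WM=2; [0,2) fires=4
i=3 t=2 v=6: → [2,4),[1,3); WM=2
i=4 t=6 v=1: → [6,8),[5,7); WM=2
i=5 t=7 v=1: → [7,9),[6,8); WM=6; [1,3) fires=6 [2,4) fires=8 [3,5) fires=8
i=6 t=7 v=8: → [7,9),[6,8); WM=6
i=7 t=8 v=3: → [8,10),[7,9); WM=6
i=8 t=9 v=8: → [9,11),[8,10); WM=8; [5,7) fires=1 [6,8) fires=8
i=9 t=11 v=8: → [11,13),[10,12); WM=8

2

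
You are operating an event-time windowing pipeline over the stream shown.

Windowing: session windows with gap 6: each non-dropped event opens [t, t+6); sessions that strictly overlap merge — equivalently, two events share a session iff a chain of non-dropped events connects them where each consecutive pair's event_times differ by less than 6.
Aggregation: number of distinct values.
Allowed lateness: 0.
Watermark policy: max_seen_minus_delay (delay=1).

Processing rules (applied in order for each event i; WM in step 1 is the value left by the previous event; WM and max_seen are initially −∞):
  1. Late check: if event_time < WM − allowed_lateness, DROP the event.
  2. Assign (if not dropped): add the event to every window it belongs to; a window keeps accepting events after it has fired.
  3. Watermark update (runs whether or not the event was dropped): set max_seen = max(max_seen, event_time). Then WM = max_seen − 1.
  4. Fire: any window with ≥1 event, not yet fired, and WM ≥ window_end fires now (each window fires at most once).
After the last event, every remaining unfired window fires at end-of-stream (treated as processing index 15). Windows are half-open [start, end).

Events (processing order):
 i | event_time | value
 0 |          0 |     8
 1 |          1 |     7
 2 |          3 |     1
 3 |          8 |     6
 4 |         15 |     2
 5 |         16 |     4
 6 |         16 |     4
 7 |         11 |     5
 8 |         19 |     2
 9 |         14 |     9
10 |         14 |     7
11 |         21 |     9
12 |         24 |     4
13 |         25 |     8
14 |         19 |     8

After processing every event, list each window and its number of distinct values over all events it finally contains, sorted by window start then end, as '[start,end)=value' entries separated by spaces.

[0,14)=4 [15,31)=4

i=0 t=0 v=8: → [0,6); WM=-1
i=1 t=1 v=7: → [0,7); WM=0
i=2 t=3 v=1: → [0,9); WM=2
i=3 t=8 v=6: → [0,14); WM=7
i=4 t=15 v=2: → [15,21); WM=14
i=5 t=16 v=4: → [15,22); WM=15
i=6 t=16 v=4: → [15,22); WM=15
i=7 t=11 v=5: DROP (t<15-0); WM=15
i=8 t=19 v=2: → [15,25); WM=18
i=9 t=14 v=9: DROP (t<18-0); WM=18
i=10 t=14 v=7: DROP (t<18-0); WM=18
i=11 t=21 v=9: → [15,27); WM=20
i=12 t=24 v=4: → [15,30); WM=23
i=13 t=25 v=8: → [15,31); WM=24
i=14 t=19 v=8: DROP (t<24-0); WM=24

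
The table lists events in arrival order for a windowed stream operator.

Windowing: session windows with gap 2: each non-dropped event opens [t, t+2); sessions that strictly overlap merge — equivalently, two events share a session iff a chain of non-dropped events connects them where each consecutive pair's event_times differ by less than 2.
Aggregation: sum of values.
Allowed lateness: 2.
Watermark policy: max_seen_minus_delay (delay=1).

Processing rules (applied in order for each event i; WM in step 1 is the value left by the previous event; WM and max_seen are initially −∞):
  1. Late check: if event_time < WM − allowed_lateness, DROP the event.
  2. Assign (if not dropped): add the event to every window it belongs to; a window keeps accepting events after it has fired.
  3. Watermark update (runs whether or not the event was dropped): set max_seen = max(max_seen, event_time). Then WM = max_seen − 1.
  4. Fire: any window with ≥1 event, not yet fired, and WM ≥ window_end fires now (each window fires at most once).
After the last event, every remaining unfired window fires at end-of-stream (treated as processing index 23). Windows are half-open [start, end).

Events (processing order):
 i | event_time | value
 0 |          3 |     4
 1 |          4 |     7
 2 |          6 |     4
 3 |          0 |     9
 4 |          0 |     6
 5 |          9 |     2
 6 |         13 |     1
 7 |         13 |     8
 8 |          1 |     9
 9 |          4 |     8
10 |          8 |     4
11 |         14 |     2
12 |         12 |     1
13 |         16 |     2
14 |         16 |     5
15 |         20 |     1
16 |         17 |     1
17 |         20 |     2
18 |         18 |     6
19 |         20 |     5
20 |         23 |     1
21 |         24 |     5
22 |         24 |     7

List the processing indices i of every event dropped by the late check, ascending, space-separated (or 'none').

3 4 8 9 10

i=0 t=3 v=4: → [3,5); WM=2
i=1 t=4 v=7: → [3,6); WM=3
i=2 t=6 v=4: → [6,8); WM=5
i=3 t=0 v=9: DROP (t<5-2); WM=5
i=4 t=0 v=6: DROP (t<5-2); WM=5
i=5 t=9 v=2: → [9,11); WM=8
i=6 t=13 v=1: → [13,15); WM=12
i=7 t=13 v=8: → [13,15); WM=12
i=8 t=1 v=9: DROP (t<12-2); WM=12
i=9 t=4 v=8: DROP (t<12-2); WM=12
i=10 t=8 v=4: DROP (t<12-2); WM=12
i=11 t=14 v=2: → [13,16); WM=13
i=12 t=12 v=1: → [12,16); WM=13
i=13 t=16 v=2: → [16,18); WM=15
i=14 t=16 v=5: → [16,18); WM=15
i=15 t=20 v=1: → [20,22); WM=19
i=16 t=17 v=1: → [16,19); WM=19
i=17 t=20 v=2: → [20,22); WM=19
i=18 t=18 v=6: → [16,20); WM=19
i=19 t=20 v=5: → [20,22); WM=19
i=20 t=23 v=1: → [23,25); WM=22
i=21 t=24 v=5: → [23,26); WM=23
i=22 t=24 v=7: → [23,26); WM=23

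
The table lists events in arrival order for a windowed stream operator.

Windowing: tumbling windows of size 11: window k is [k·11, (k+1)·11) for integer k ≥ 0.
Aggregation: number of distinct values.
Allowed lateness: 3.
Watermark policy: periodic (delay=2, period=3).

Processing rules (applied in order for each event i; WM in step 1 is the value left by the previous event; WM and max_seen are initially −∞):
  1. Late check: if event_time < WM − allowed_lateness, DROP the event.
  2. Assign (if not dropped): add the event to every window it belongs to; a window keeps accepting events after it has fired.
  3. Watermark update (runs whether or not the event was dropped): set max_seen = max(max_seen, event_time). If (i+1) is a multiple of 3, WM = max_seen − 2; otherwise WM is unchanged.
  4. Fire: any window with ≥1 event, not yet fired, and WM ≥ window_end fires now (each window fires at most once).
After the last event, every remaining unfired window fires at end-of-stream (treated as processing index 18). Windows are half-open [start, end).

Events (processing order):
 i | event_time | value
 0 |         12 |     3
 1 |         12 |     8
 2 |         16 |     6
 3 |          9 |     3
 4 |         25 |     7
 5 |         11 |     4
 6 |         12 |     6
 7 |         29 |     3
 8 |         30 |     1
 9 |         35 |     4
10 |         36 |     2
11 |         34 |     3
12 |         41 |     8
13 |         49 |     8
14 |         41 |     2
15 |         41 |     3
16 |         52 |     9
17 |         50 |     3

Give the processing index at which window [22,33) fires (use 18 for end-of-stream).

i=0 t=12 v=3: → [11,22); WM=−∞
i=1 t=12 v=8: → [11,22); WM=−∞
i=2 t=16 v=6: → [11,22); WM=14
i=3 t=9 v=3: DROP (t<14-3); WM=14
i=4 t=25 v=7: → [22,33); WM=14
i=5 t=11 v=4: → [11,22); WM=23; [11,22) fires=4
i=6 t=12 v=6: DROP (t<23-3); WM=23
i=7 t=29 v=3: → [22,33); WM=23
i=8 t=30 v=1: → [22,33); WM=28
i=9 t=35 v=4: → [33,44); WM=28
i=10 t=36 v=2: → [33,44); WM=28
i=11 t=34 v=3: → [33,44); WM=34; [22,33) fires=3
i=12 t=41 v=8: → [33,44); WM=34
i=13 t=49 v=8: → [44,55); WM=34
i=14 t=41 v=2: → [33,44); WM=47; [33,44) fires=4
i=15 t=41 v=3: DROP (t<47-3); WM=47
i=16 t=52 v=9: → [44,55); WM=47
i=17 t=50 v=3: → [44,55); WM=50

11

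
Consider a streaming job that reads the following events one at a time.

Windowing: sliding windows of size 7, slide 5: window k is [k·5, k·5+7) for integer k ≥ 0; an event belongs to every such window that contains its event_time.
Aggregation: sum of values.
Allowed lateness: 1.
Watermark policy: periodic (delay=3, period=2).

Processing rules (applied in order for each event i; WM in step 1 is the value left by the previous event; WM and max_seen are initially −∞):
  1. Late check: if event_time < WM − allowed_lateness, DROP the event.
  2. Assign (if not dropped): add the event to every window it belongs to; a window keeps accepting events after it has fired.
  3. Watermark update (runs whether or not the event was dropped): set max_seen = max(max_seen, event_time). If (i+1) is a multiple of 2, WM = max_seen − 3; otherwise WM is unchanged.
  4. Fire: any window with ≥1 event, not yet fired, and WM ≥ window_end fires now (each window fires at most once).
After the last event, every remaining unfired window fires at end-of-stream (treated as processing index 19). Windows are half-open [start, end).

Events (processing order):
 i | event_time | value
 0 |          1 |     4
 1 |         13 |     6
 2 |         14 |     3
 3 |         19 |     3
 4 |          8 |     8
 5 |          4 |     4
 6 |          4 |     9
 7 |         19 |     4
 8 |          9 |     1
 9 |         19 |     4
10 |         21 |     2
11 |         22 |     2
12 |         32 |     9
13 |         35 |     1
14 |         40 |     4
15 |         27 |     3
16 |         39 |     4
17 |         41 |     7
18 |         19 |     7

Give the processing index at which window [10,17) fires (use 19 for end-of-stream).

11

i=0 t=1 v=4: → [0,7); WM=−∞
i=1 t=13 v=6: → [10,17); WM=10; [0,7) fires=4
i=2 t=14 v=3: → [10,17); WM=10
i=3 t=19 v=3: → [15,22); WM=16
i=4 t=8 v=8: DROP (t<16-1); WM=16
i=5 t=4 v=4: DROP (t<16-1); WM=16
i=6 t=4 v=9: DROP (t<16-1); WM=16
i=7 t=19 v=4: → [15,22); WM=16
i=8 t=9 v=1: DROP (t<16-1); WM=16
i=9 t=19 v=4: → [15,22); WM=16
i=10 t=21 v=2: → [20,27),[15,22); WM=16
i=11 t=22 v=2: → [20,27); WM=19; [10,17) fires=9
i=12 t=32 v=9: → [30,37); WM=19
i=13 t=35 v=1: → [35,42),[30,37); WM=32; [15,22) fires=13 [20,27) fires=4
i=14 t=40 v=4: → [40,47),[35,42); WM=32
i=15 t=27 v=3: DROP (t<32-1); WM=37; [30,37) fires=10
i=16 t=39 v=4: → [35,42); WM=37
i=17 t=41 v=7: → [40,47),[35,42); WM=38
i=18 t=19 v=7: DROP (t<38-1); WM=38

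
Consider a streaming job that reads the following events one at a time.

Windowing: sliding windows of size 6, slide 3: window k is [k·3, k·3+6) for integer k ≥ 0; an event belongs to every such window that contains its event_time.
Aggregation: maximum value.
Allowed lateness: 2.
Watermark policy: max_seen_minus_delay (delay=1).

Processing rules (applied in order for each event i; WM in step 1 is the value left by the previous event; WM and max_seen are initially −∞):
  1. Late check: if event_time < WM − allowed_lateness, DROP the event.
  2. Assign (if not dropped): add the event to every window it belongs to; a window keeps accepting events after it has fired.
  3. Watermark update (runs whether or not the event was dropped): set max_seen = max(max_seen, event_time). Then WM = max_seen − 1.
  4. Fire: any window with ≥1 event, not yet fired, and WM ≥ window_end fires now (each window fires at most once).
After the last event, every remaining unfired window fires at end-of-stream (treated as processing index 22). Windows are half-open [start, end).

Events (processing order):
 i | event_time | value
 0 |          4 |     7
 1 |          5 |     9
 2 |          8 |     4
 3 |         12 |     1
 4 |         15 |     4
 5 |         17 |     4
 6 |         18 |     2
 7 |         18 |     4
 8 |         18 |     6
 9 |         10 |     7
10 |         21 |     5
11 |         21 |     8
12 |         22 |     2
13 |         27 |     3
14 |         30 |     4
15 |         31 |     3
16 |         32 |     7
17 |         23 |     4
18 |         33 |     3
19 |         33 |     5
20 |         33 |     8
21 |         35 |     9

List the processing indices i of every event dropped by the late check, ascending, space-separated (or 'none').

i=0 t=4 v=7: → [3,9),[0,6); WM=3
i=1 t=5 v=9: → [3,9),[0,6); WM=4
i=2 t=8 v=4: → [6,12),[3,9); WM=7; [0,6) fires=9
i=3 t=12 v=1: → [12,18),[9,15); WM=11; [3,9) fires=9
i=4 t=15 v=4: → [15,21),[12,18); WM=14; [6,12) fires=4
i=5 t=17 v=4: → [15,21),[12,18); WM=16; [9,15) fires=1
i=6 t=18 v=2: → [18,24),[15,21); WM=17
i=7 t=18 v=4: → [18,24),[15,21); WM=17
i=8 t=18 v=6: → [18,24),[15,21); WM=17
i=9 t=10 v=7: DROP (t<17-2); WM=17
i=10 t=21 v=5: → [21,27),[18,24); WM=20; [12,18) fires=4
i=11 t=21 v=8: → [21,27),[18,24); WM=20
i=12 t=22 v=2: → [21,27),[18,24); WM=21; [15,21) fires=6
i=13 t=27 v=3: → [27,33),[24,30); WM=26; [18,24) fires=8
i=14 t=30 v=4: → [30,36),[27,33); WM=29; [21,27) fires=8
i=15 t=31 v=3: → [30,36),[27,33); WM=30; [24,30) fires=3
i=16 t=32 v=7: → [30,36),[27,33); WM=31
i=17 t=23 v=4: DROP (t<31-2); WM=31
i=18 t=33 v=3: → [33,39),[30,36); WM=32
i=19 t=33 v=5: → [33,39),[30,36); WM=32
i=20 t=33 v=8: → [33,39),[30,36); WM=32
i=21 t=35 v=9: → [33,39),[30,36); WM=34; [27,33) fires=7

9 17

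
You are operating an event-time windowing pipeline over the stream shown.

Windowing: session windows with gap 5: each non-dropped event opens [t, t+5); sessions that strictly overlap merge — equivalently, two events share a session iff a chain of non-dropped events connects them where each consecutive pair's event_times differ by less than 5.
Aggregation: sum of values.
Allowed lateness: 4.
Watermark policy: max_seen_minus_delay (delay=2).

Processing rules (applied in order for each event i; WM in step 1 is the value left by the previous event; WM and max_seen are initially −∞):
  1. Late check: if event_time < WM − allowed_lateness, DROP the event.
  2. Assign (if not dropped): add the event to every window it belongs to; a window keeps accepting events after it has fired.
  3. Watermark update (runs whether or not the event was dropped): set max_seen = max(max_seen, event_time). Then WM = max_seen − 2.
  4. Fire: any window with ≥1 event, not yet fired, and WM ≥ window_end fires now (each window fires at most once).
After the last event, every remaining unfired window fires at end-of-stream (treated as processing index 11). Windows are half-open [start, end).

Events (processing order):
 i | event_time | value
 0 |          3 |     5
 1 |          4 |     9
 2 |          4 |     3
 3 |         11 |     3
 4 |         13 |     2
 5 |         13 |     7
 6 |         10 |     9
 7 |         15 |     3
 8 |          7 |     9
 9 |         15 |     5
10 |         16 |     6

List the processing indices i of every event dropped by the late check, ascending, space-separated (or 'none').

i=0 t=3 v=5: → [3,8); WM=1
i=1 t=4 v=9: → [3,9); WM=2
i=2 t=4 v=3: → [3,9); WM=2
i=3 t=11 v=3: → [11,16); WM=9
i=4 t=13 v=2: → [11,18); WM=11
i=5 t=13 v=7: → [11,18); WM=11
i=6 t=10 v=9: → [10,18); WM=11
i=7 t=15 v=3: → [10,20); WM=13
i=8 t=7 v=9: DROP (t<13-4); WM=13
i=9 t=15 v=5: → [10,20); WM=13
i=10 t=16 v=6: → [10,21); WM=14

8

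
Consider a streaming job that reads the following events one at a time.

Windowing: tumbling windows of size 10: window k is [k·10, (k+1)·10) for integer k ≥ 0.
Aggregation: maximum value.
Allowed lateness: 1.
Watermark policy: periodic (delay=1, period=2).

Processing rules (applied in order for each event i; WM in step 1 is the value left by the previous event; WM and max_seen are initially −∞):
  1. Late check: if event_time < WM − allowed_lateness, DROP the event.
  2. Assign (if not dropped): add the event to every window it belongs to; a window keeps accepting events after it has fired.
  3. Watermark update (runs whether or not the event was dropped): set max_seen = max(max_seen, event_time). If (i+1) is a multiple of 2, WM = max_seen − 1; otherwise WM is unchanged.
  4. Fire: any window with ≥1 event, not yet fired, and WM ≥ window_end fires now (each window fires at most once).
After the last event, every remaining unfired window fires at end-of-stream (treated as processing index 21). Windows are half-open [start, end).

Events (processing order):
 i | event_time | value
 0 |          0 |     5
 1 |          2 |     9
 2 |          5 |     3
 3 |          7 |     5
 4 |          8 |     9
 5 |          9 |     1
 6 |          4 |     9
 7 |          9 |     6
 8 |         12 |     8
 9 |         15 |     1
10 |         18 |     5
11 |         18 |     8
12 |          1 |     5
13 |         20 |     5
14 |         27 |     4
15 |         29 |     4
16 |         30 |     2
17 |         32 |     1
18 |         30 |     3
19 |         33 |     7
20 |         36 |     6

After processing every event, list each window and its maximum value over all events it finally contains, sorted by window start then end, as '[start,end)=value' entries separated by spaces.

[0,10)=9 [10,20)=8 [20,30)=5 [30,40)=7

i=0 t=0 v=5: → [0,10); WM=−∞
i=1 t=2 v=9: → [0,10); WM=1
i=2 t=5 v=3: → [0,10); WM=1
i=3 t=7 v=5: → [0,10); WM=6
i=4 t=8 v=9: → [0,10); WM=6
i=5 t=9 v=1: → [0,10); WM=8
i=6 t=4 v=9: DROP (t<8-1); WM=8
i=7 t=9 v=6: → [0,10); WM=8
i=8 t=12 v=8: → [10,20); WM=8
i=9 t=15 v=1: → [10,20); WM=14; [0,10) fires=9
i=10 t=18 v=5: → [10,20); WM=14
i=11 t=18 v=8: → [10,20); WM=17
i=12 t=1 v=5: DROP (t<17-1); WM=17
i=13 t=20 v=5: → [20,30); WM=19
i=14 t=27 v=4: → [20,30); WM=19
i=15 t=29 v=4: → [20,30); WM=28; [10,20) fires=8
i=16 t=30 v=2: → [30,40); WM=28
i=17 t=32 v=1: → [30,40); WM=31; [20,30) fires=5
i=18 t=30 v=3: → [30,40); WM=31
i=19 t=33 v=7: → [30,40); WM=32
i=20 t=36 v=6: → [30,40); WM=32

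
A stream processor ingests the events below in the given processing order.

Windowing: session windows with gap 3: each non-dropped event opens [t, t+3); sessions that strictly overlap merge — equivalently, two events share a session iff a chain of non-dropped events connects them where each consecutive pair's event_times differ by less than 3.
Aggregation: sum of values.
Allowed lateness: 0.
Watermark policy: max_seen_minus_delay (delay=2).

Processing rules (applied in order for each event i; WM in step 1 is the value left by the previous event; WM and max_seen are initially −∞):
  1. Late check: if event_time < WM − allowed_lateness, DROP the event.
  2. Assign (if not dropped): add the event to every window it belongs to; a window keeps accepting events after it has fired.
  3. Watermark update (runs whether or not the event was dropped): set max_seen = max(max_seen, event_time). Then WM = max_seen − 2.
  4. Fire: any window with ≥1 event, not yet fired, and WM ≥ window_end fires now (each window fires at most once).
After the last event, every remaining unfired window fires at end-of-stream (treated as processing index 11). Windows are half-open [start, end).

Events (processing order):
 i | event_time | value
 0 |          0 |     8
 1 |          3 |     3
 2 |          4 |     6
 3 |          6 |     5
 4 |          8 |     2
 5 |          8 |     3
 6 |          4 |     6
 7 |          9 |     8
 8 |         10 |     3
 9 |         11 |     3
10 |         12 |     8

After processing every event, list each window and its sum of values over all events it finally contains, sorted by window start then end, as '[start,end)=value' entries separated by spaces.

[0,3)=8 [3,15)=41

i=0 t=0 v=8: → [0,3); WM=-2
i=1 t=3 v=3: → [3,6); WM=1
i=2 t=4 v=6: → [3,7); WM=2
i=3 t=6 v=5: → [3,9); WM=4
i=4 t=8 v=2: → [3,11); WM=6
i=5 t=8 v=3: → [3,11); WM=6
i=6 t=4 v=6: DROP (t<6-0); WM=6
i=7 t=9 v=8: → [3,12); WM=7
i=8 t=10 v=3: → [3,13); WM=8
i=9 t=11 v=3: → [3,14); WM=9
i=10 t=12 v=8: → [3,15); WM=10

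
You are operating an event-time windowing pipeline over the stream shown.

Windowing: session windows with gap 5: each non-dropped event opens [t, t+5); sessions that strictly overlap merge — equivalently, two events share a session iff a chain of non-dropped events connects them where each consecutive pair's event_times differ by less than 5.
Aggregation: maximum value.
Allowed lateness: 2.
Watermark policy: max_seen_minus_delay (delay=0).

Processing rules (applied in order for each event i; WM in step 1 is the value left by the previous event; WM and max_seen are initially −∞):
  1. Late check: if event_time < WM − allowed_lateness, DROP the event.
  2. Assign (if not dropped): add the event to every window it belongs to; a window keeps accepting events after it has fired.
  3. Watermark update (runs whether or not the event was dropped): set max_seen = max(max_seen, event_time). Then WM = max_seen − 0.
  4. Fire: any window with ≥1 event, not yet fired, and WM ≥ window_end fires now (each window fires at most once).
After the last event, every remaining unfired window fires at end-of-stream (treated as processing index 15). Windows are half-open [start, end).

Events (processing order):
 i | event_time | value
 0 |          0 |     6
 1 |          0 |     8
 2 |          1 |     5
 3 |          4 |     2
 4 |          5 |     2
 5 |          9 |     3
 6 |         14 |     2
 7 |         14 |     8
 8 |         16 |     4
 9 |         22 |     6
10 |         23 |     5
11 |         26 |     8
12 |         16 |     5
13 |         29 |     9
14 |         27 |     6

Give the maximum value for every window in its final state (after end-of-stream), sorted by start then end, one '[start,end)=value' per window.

[0,14)=8 [14,21)=8 [22,34)=9

i=0 t=0 v=6: → [0,5); WM=0
i=1 t=0 v=8: → [0,5); WM=0
i=2 t=1 v=5: → [0,6); WM=1
i=3 t=4 v=2: → [0,9); WM=4
i=4 t=5 v=2: → [0,10); WM=5
i=5 t=9 v=3: → [0,14); WM=9
i=6 t=14 v=2: → [14,19); WM=14
i=7 t=14 v=8: → [14,19); WM=14
i=8 t=16 v=4: → [14,21); WM=16
i=9 t=22 v=6: → [22,27); WM=22
i=10 t=23 v=5: → [22,28); WM=23
i=11 t=26 v=8: → [22,31); WM=26
i=12 t=16 v=5: DROP (t<26-2); WM=26
i=13 t=29 v=9: → [22,34); WM=29
i=14 t=27 v=6: → [22,34); WM=29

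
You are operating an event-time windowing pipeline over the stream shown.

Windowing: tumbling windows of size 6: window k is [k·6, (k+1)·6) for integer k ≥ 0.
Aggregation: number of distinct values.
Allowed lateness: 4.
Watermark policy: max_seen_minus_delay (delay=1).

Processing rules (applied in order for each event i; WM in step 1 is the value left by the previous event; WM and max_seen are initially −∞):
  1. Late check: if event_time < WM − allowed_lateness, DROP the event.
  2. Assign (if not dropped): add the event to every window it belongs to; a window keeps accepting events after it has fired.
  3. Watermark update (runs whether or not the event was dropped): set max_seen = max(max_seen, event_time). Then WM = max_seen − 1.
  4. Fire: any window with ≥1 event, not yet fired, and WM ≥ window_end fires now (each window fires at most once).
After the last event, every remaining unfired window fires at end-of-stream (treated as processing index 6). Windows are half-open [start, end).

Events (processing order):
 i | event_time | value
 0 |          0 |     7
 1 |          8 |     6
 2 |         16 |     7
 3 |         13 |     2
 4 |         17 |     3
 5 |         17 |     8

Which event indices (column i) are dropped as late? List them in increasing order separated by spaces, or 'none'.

i=0 t=0 v=7: → [0,6); WM=-1
i=1 t=8 v=6: → [6,12); WM=7; [0,6) fires=1
i=2 t=16 v=7: → [12,18); WM=15; [6,12) fires=1
i=3 t=13 v=2: → [12,18); WM=15
i=4 t=17 v=3: → [12,18); WM=16
i=5 t=17 v=8: → [12,18); WM=16

none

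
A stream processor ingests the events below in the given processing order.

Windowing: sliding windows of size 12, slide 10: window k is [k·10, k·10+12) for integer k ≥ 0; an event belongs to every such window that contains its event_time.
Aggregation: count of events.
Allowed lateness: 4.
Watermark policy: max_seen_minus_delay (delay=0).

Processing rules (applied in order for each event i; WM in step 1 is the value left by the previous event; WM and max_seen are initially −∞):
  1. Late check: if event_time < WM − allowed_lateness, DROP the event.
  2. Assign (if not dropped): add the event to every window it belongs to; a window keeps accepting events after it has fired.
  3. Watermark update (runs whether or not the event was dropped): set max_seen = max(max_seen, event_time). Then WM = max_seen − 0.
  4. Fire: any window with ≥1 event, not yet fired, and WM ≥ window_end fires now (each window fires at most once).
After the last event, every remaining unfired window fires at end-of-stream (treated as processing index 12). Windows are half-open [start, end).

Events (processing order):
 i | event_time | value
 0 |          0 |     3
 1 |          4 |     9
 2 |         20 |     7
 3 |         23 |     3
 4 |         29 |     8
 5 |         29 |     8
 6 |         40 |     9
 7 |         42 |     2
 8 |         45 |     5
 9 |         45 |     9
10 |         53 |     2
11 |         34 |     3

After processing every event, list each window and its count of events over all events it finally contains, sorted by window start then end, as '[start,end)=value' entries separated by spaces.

i=0 t=0 v=3: → [0,12); WM=0
i=1 t=4 v=9: → [0,12); WM=4
i=2 t=20 v=7: → [20,32),[10,22); WM=20; [0,12) fires=2
i=3 t=23 v=3: → [20,32); WM=23; [10,22) fires=1
i=4 t=29 v=8: → [20,32); WM=29
i=5 t=29 v=8: → [20,32); WM=29
i=6 t=40 v=9: → [40,52),[30,42); WM=40; [20,32) fires=4
i=7 t=42 v=2: → [40,52); WM=42; [30,42) fires=1
i=8 t=45 v=5: → [40,52); WM=45
i=9 t=45 v=9: → [40,52); WM=45
i=10 t=53 v=2: → [50,62); WM=53; [40,52) fires=4
i=11 t=34 v=3: DROP (t<53-4); WM=53

[0,12)=2 [10,22)=1 [20,32)=4 [30,42)=1 [40,52)=4 [50,62)=1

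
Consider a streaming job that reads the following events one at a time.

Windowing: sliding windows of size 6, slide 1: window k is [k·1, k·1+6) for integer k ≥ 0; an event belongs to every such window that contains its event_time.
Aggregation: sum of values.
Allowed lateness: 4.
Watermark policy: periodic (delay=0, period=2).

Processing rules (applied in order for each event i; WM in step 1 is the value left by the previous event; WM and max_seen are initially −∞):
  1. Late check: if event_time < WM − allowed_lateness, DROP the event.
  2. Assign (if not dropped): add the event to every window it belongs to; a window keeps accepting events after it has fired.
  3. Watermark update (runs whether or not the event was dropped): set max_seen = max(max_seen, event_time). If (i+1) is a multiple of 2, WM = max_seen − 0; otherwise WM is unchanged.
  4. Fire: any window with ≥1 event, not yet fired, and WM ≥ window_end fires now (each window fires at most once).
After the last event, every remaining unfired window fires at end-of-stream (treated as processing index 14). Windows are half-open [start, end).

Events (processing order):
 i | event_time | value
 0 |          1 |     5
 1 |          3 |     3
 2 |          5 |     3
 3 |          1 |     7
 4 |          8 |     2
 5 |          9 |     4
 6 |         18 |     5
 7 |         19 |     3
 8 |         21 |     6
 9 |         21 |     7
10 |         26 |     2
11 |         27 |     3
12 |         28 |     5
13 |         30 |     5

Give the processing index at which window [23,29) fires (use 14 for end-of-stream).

i=0 t=1 v=5: → [1,7),[0,6); WM=−∞
i=1 t=3 v=3: → [3,9),[2,8),[1,7),[0,6); WM=3
i=2 t=5 v=3: → [5,11),[4,10),[3,9),[2,8),[1,7),[0,6); WM=3
i=3 t=1 v=7: → [1,7),[0,6); WM=5
i=4 t=8 v=2: → [8,14),[7,13),[6,12),[5,11),[4,10),[3,9); WM=5
i=5 t=9 v=4: → [9,15),[8,14),[7,13),[6,12),[5,11),[4,10); WM=9; [0,6) fires=18 [1,7) fires=18 [2,8) fires=6 [3,9) fires=8
i=6 t=18 v=5: → [18,24),[17,23),[16,22),[15,21),[14,20),[13,19); WM=9
i=7 t=19 v=3: → [19,25),[18,24),[17,23),[16,22),[15,21),[14,20); WM=19; [4,10) fires=9 [5,11) fires=9 [6,12) fires=6 [7,13) fires=6 [8,14) fires=6 [9,15) fires=4 [13,19) fires=5
i=8 t=21 v=6: → [21,27),[20,26),[19,25),[18,24),[17,23),[16,22); WM=19
i=9 t=21 v=7: → [21,27),[20,26),[19,25),[18,24),[17,23),[16,22); WM=21; [14,20) fires=8 [15,21) fires=8
i=10 t=26 v=2: → [26,32),[25,31),[24,30),[23,29),[22,28),[21,27); WM=21
i=11 t=27 v=3: → [27,33),[26,32),[25,31),[24,30),[23,29),[22,28); WM=27; [16,22) fires=21 [17,23) fires=21 [18,24) fires=21 [19,25) fires=16 [20,26) fires=13 [21,27) fires=15
i=12 t=28 v=5: → [28,34),[27,33),[26,32),[25,31),[24,30),[23,29); WM=27
i=13 t=30 v=5: → [30,36),[29,35),[28,34),[27,33),[26,32),[25,31); WM=30; [22,28) fires=5 [23,29) fires=10 [24,30) fires=10

13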